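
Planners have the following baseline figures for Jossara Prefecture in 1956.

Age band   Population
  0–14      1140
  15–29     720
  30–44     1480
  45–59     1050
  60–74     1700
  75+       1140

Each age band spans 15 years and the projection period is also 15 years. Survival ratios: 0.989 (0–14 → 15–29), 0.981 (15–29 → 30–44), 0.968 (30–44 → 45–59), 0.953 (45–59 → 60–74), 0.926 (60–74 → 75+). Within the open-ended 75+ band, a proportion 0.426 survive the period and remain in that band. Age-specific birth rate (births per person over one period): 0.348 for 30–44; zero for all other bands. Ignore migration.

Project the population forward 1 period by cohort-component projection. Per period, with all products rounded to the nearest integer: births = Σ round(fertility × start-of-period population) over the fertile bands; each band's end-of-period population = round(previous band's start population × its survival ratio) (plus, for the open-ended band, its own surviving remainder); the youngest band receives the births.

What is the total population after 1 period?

6842

Let band 1 be 0–14 through band 6 = 75+.
After projecting period 1:
Births: 1480 × 0.348 = 515
Band 2: 1140 × 0.989 = 1127
Band 3: 720 × 0.981 = 706
Band 4: 1480 × 0.968 = 1433
Band 5: 1050 × 0.953 = 1001
Band 6: 1700 × 0.926 + 1140 × 0.426 = 1574 + 486 = 2060
Population now: 0–14=515, 15–29=1127, 30–44=706, 45–59=1433, 60–74=1001, 75+=2060
Total after period 1: 515 + 1127 + 706 + 1433 + 1001 + 2060 = 6842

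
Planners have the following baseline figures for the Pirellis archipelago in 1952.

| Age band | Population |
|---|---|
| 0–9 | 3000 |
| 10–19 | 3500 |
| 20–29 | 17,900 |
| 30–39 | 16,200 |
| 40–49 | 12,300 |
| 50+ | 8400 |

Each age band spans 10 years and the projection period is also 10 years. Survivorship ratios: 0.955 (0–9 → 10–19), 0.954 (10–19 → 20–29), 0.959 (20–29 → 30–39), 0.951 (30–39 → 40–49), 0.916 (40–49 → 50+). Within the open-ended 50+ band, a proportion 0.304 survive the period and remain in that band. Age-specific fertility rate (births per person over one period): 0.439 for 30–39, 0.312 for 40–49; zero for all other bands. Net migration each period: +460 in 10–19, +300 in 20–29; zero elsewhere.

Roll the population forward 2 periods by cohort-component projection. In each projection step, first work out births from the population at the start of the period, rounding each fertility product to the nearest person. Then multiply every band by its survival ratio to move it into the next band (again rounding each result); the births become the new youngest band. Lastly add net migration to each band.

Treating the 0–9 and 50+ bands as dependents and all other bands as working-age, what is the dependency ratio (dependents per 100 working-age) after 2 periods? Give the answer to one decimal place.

89.6

Call the bands 1 to 6, youngest first.
Period 1:
Births: 16200 × 0.439 = 7112  |  12300 × 0.312 = 3838 — total 10950
Band 2: 3000 × 0.955 = 2865
Band 3: 3500 × 0.954 = 3339
Band 4: 17900 × 0.959 = 17166
Band 5: 16200 × 0.951 = 15406
Band 6: 12300 × 0.916 + 8400 × 0.304 = 11267 + 2554 = 13821
Net migration: Band 2 + 460 → 3325; Band 3 + 300 → 3639
Population now: 0–9=10950, 10–19=3325, 20–29=3639, 30–39=17166, 40–49=15406, 50+=13821
Period 2:
Births: 17166 × 0.439 = 7536  |  15406 × 0.312 = 4807 — total 12343
Band 2: 10950 × 0.955 = 10457
Band 3: 3325 × 0.954 = 3172
Band 4: 3639 × 0.959 = 3490
Band 5: 17166 × 0.951 = 16325
Band 6: 15406 × 0.916 + 13821 × 0.304 = 14112 + 4202 = 18314
Net migration: Band 2 + 460 → 10917; Band 3 + 300 → 3472
Population now: 0–9=12343, 10–19=10917, 20–29=3472, 30–39=3490, 40–49=16325, 50+=18314
Dependents (band 0–9 + band 50+) = 12343 + 18314 = 30657; working-age = 34204; ratio = 30657/34204 × 100 = 89.6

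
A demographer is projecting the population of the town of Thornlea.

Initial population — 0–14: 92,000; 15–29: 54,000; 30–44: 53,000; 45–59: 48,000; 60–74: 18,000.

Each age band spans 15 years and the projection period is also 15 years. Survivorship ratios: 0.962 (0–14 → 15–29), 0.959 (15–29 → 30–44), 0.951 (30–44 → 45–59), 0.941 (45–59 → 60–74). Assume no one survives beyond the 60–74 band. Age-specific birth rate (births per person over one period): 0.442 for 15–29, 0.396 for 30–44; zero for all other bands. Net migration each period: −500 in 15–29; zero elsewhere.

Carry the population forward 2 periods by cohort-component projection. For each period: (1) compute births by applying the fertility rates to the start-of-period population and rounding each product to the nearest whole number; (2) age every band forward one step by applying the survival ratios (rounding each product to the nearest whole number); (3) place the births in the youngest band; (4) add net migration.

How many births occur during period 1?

44856

(Groups numbered youngest = 1 to oldest = 5.)
— Period 1 —
Births: 54000 × 0.442 = 23868, 53000 × 0.396 = 20988 → total 44856
Group 2: 92000 × 0.962 = 88504
Group 3: 54000 × 0.959 = 51786
Group 4: 53000 × 0.951 = 50403
Group 5: 48000 × 0.941 = 45168
Net migration: Group 2 − 500 → 88004
Population now: 0–14=44856, 15–29=88004, 30–44=51786, 45–59=50403, 60–74=45168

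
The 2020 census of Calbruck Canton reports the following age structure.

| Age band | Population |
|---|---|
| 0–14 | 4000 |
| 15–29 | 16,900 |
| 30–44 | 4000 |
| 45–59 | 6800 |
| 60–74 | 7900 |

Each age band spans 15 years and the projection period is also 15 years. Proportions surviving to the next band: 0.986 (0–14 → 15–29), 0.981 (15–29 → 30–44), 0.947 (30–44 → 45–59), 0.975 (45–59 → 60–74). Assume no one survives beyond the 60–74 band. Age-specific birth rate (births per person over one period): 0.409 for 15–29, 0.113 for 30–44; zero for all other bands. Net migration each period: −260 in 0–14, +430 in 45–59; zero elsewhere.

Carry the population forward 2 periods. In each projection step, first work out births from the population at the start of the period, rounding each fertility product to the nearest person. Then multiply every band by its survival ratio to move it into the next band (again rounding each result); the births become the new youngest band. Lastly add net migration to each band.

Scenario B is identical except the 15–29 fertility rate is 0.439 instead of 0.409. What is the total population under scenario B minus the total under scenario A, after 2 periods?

Period 1:
Births: 16900 × 0.409 = 6912, 4000 × 0.113 = 452 — total 7364
15–29: 4000 × 0.986 = 3944
30–44: 16900 × 0.981 = 16579
45–59: 4000 × 0.947 = 3788
60–74: 6800 × 0.975 = 6630
Net migration: 0–14 − 260 → 7104; 45–59 + 430 → 4218
Population now: 0–14=7104, 15–29=3944, 30–44=16579, 45–59=4218, 60–74=6630
Period 2:
Births: 3944 × 0.409 = 1613, 16579 × 0.113 = 1873 — total 3486
15–29: 7104 × 0.986 = 7005
30–44: 3944 × 0.981 = 3869
45–59: 16579 × 0.947 = 15700
60–74: 4218 × 0.975 = 4113
Net migration: 0–14 − 260 → 3226; 45–59 + 430 → 16130
Population now: 0–14=3226, 15–29=7005, 30–44=3869, 45–59=16130, 60–74=4113
Scenario A total after 2 periods: 34343
Scenario B projection —
Period 1:
Births: 16900 × 0.439 = 7419, 4000 × 0.113 = 452 — total 7871
15–29: 4000 × 0.986 = 3944
30–44: 16900 × 0.981 = 16579
45–59: 4000 × 0.947 = 3788
60–74: 6800 × 0.975 = 6630
Net migration: 0–14 − 260 → 7611; 45–59 + 430 → 4218
Population now: 0–14=7611, 15–29=3944, 30–44=16579, 45–59=4218, 60–74=6630
Period 2:
Births: 3944 × 0.439 = 1731, 16579 × 0.113 = 1873 — total 3604
15–29: 7611 × 0.986 = 7504
30–44: 3944 × 0.981 = 3869
45–59: 16579 × 0.947 = 15700
60–74: 4218 × 0.975 = 4113
Net migration: 0–14 − 260 → 3344; 45–59 + 430 → 16130
Population now: 0–14=3344, 15–29=7504, 30–44=3869, 45–59=16130, 60–74=4113
Scenario B total after 2 periods: 34960
Difference B − A = 34960 − 34343 = 617

617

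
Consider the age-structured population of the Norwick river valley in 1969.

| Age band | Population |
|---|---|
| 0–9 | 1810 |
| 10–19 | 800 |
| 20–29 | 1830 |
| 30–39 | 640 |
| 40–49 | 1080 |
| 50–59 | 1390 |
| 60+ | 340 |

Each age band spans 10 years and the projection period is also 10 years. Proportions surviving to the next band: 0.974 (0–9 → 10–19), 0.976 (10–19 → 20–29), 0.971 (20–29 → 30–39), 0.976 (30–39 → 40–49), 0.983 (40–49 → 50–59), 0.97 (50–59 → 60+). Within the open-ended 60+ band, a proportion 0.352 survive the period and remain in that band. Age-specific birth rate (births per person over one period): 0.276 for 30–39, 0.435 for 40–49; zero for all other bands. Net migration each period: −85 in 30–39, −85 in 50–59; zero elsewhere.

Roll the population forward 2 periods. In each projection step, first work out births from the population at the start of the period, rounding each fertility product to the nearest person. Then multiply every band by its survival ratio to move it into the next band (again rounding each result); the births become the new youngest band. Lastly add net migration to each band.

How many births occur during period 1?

647

Period 1.
Births: 640 × 0.276 = 177  |  1080 × 0.435 = 470 ⇒ total 647
10–19: 1810 × 0.974 = 1763
20–29: 800 × 0.976 = 781
30–39: 1830 × 0.971 = 1777
40–49: 640 × 0.976 = 625
50–59: 1080 × 0.983 = 1062
60+: 1390 × 0.97 + 340 × 0.352 = 1348 + 120 = 1468
Net migration: 30–39 − 85 → 1692; 50–59 − 85 → 977
Giving 647 / 1763 / 781 / 1692 / 625 / 977 / 1468.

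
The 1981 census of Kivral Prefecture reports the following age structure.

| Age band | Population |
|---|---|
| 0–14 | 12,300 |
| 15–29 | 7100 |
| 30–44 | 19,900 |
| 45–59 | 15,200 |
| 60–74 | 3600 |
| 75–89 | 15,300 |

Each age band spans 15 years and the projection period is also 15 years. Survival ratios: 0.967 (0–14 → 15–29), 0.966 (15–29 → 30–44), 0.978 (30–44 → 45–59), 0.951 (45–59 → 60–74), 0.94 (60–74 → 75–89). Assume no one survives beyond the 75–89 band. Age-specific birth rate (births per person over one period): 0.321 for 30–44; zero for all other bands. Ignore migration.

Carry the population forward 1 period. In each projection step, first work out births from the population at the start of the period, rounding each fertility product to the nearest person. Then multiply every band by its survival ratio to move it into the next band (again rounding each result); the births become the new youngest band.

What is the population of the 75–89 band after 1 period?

Period 1.
Births: 19900 * 0.321 = 6388
15–29: 12300 * 0.967 = 11894
30–44: 7100 * 0.966 = 6859
45–59: 19900 * 0.978 = 19462
60–74: 15200 * 0.951 = 14455
75–89: 3600 * 0.94 = 3384
Population now: 0–14=6388, 15–29=11894, 30–44=6859, 45–59=19462, 60–74=14455, 75–89=3384

3384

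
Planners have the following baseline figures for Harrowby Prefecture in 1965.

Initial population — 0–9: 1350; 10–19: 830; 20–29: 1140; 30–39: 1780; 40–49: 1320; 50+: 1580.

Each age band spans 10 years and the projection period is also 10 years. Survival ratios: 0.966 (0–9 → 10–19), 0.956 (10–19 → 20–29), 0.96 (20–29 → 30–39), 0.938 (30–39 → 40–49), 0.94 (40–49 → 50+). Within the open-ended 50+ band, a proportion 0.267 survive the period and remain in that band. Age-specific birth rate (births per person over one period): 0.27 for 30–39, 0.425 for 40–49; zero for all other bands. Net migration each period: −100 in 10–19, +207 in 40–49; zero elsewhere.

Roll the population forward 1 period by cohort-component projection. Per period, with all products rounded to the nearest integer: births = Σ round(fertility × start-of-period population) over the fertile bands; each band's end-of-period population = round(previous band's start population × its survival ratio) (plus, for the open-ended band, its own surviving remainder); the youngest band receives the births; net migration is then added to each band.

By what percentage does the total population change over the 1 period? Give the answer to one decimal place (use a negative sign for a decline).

[period 1]
Births: 1780 × 0.27 = 481, 1320 × 0.425 = 561 → 1042
10–19: 1350 × 0.966 = 1304
20–29: 830 × 0.956 = 793
30–39: 1140 × 0.96 = 1094
40–49: 1780 × 0.938 = 1670
50+: 1320 × 0.94 + 1580 × 0.267 = 1241 + 422 = 1663
Net migration: 10–19 − 100 → 1204; 40–49 + 207 → 1877
→ [1042, 1204, 793, 1094, 1877, 1663]
Total: 8000 → 7673; change = -327; percentage change = -4.1%

-4.1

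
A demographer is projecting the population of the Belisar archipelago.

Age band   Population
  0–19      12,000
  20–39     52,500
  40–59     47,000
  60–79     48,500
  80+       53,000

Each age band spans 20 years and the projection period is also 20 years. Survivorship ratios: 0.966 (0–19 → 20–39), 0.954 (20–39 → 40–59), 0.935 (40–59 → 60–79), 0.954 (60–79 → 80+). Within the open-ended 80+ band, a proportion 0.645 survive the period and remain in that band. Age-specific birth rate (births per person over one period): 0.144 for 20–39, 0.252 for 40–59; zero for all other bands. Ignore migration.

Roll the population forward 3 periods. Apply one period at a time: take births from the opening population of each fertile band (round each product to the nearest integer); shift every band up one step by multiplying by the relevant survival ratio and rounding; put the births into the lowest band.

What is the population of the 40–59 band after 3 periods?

— Period 1 —
Births: 52500 × 0.144 = 7560 ; 47000 × 0.252 = 11844 → 19404
20–39: 12000 × 0.966 = 11592
40–59: 52500 × 0.954 = 50085
60–79: 47000 × 0.935 = 43945
80+: 48500 × 0.954 + 53000 × 0.645 = 46269 + 34185 = 80454
Giving 19404 / 11592 / 50085 / 43945 / 80454.
— Period 2 —
Births: 11592 × 0.144 = 1669 ; 50085 × 0.252 = 12621 → 14290
20–39: 19404 × 0.966 = 18744
40–59: 11592 × 0.954 = 11059
60–79: 50085 × 0.935 = 46829
80+: 43945 × 0.954 + 80454 × 0.645 = 41924 + 51893 = 93817
Giving 14290 / 18744 / 11059 / 46829 / 93817.
— Period 3 —
Births: 18744 × 0.144 = 2699 ; 11059 × 0.252 = 2787 → 5486
20–39: 14290 × 0.966 = 13804
40–59: 18744 × 0.954 = 17882
60–79: 11059 × 0.935 = 10340
80+: 46829 × 0.954 + 93817 × 0.645 = 44675 + 60512 = 105187
Giving 5486 / 13804 / 17882 / 10340 / 105187.

17882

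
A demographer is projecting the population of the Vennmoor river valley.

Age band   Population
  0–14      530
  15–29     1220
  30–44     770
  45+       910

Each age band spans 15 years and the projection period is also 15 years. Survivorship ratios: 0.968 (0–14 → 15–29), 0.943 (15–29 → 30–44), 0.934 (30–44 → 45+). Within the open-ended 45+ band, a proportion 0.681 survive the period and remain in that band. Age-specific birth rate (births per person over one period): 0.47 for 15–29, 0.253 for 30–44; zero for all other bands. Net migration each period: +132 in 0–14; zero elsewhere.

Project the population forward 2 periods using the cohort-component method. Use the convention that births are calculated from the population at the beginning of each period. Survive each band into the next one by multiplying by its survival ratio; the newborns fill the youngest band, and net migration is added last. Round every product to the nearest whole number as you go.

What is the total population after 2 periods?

Period 1:
Births: 1220 × 0.47 = 573, 770 × 0.253 = 195 ⇒ total 768
15–29: 530 × 0.968 = 513
30–44: 1220 × 0.943 = 1150
45+: 770 × 0.934 + 910 × 0.681 = 719 + 620 = 1339
Net migration: 0–14 + 132 → 900
Population now: 0–14=900, 15–29=513, 30–44=1150, 45+=1339
Period 2:
Births: 513 × 0.47 = 241, 1150 × 0.253 = 291 ⇒ total 532
15–29: 900 × 0.968 = 871
30–44: 513 × 0.943 = 484
45+: 1150 × 0.934 + 1339 × 0.681 = 1074 + 912 = 1986
Net migration: 0–14 + 132 → 664
Population now: 0–14=664, 15–29=871, 30–44=484, 45+=1986
Total after period 2: 664 + 871 + 484 + 1986 = 4005

4005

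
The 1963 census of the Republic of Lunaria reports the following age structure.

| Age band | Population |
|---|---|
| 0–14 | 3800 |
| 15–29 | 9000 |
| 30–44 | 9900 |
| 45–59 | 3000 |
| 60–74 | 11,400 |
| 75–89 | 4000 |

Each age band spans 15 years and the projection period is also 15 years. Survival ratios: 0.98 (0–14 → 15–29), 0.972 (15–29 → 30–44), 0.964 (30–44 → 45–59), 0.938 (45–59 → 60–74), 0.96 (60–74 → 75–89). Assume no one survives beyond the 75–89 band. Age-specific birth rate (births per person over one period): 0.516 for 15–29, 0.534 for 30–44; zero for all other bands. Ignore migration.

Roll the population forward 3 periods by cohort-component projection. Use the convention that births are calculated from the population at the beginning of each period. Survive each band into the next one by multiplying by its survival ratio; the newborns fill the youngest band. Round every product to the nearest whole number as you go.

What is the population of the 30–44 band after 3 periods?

9460

(Groups numbered youngest = 1 to oldest = 6.)
[period 1]
Births: 9000 × 0.516 = 4644 ; 9900 × 0.534 = 5287 → total 9931
Group 2: 3800 × 0.98 = 3724
Group 3: 9000 × 0.972 = 8748
Group 4: 9900 × 0.964 = 9544
Group 5: 3000 × 0.938 = 2814
Group 6: 11400 × 0.96 = 10944
Population now: 0–14=9931, 15–29=3724, 30–44=8748, 45–59=9544, 60–74=2814, 75–89=10944
[period 2]
Births: 3724 × 0.516 = 1922 ; 8748 × 0.534 = 4671 → total 6593
Group 2: 9931 × 0.98 = 9732
Group 3: 3724 × 0.972 = 3620
Group 4: 8748 × 0.964 = 8433
Group 5: 9544 × 0.938 = 8952
Group 6: 2814 × 0.96 = 2701
Population now: 0–14=6593, 15–29=9732, 30–44=3620, 45–59=8433, 60–74=8952, 75–89=2701
[period 3]
Births: 9732 × 0.516 = 5022 ; 3620 × 0.534 = 1933 → total 6955
Group 2: 6593 × 0.98 = 6461
Group 3: 9732 × 0.972 = 9460
Group 4: 3620 × 0.964 = 3490
Group 5: 8433 × 0.938 = 7910
Group 6: 8952 × 0.96 = 8594
Population now: 0–14=6955, 15–29=6461, 30–44=9460, 45–59=3490, 60–74=7910, 75–89=8594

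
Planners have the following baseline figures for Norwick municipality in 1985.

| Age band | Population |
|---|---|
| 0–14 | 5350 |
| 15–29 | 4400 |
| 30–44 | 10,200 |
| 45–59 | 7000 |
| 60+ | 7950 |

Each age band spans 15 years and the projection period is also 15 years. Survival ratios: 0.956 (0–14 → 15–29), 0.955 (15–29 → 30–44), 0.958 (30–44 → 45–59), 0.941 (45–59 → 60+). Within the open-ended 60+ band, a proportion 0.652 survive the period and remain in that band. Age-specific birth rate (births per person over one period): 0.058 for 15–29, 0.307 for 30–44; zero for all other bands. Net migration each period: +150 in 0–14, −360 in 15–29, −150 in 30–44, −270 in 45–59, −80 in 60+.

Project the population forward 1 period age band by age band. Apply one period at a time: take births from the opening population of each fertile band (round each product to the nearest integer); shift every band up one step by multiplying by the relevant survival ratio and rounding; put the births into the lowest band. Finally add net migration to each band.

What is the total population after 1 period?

Numbering the groups 1..5 from youngest to oldest:
After projecting period 1:
Births: 4400 * 0.058 = 255, 10200 * 0.307 = 3131 — total 3386
Group 2: 5350 * 0.956 = 5115
Group 3: 4400 * 0.955 = 4202
Group 4: 10200 * 0.958 = 9772
Group 5: 7000 * 0.941 + 7950 * 0.652 = 6587 + 5183 = 11770
Net migration: Group 1 + 150 → 3536; Group 2 − 360 → 4755; Group 3 − 150 → 4052; Group 4 − 270 → 9502; Group 5 − 80 → 11690
End of period: [3536, 4755, 4052, 9502, 11690]
Total after period 1: 3536 + 4755 + 4052 + 9502 + 11690 = 33535

33535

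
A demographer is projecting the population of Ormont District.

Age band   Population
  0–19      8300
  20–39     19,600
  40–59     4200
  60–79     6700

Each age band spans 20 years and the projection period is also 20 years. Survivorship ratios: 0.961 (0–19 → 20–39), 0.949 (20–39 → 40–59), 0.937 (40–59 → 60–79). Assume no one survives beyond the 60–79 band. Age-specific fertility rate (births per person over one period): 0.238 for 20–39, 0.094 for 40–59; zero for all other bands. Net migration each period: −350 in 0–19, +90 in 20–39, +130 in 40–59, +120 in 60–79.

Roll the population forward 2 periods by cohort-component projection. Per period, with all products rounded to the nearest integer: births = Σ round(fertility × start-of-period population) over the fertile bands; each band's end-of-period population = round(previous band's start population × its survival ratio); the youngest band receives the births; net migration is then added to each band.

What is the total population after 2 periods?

(Groups numbered youngest = 1 to oldest = 4.)
After projecting period 1:
Births: 19600 × 0.238 = 4665, 4200 × 0.094 = 395 ⇒ total 5060
Group 2: 8300 × 0.961 = 7976
Group 3: 19600 × 0.949 = 18600
Group 4: 4200 × 0.937 = 3935
Net migration: Group 1 − 350 → 4710; Group 2 + 90 → 8066; Group 3 + 130 → 18730; Group 4 + 120 → 4055
→ [4710, 8066, 18730, 4055]
After projecting period 2:
Births: 8066 × 0.238 = 1920, 18730 × 0.094 = 1761 ⇒ total 3681
Group 2: 4710 × 0.961 = 4526
Group 3: 8066 × 0.949 = 7655
Group 4: 18730 × 0.937 = 17550
Net migration: Group 1 − 350 → 3331; Group 2 + 90 → 4616; Group 3 + 130 → 7785; Group 4 + 120 → 17670
→ [3331, 4616, 7785, 17670]
Total after period 2: 3331 + 4616 + 7785 + 17670 = 33402

33402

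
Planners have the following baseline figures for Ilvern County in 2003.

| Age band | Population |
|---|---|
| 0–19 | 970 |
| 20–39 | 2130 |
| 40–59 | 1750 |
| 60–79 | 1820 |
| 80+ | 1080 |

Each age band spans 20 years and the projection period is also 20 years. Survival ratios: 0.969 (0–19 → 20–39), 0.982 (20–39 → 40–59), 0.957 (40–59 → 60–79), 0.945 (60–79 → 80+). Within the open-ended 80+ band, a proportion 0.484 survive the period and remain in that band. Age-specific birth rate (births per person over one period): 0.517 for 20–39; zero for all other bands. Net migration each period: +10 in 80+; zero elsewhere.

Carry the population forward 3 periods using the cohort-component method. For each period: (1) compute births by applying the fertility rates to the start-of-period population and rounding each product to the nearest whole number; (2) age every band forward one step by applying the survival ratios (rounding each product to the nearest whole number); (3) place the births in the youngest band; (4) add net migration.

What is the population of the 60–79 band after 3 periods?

Period 1.
Births: 2130 * 0.517 = 1101
20–39: 970 * 0.969 = 940
40–59: 2130 * 0.982 = 2092
60–79: 1750 * 0.957 = 1675
80+: 1820 * 0.945 + 1080 * 0.484 = 1720 + 523 = 2243
Net migration: 80+ + 10 → 2253
Population now: 0–19=1101, 20–39=940, 40–59=2092, 60–79=1675, 80+=2253
Period 2.
Births: 940 * 0.517 = 486
20–39: 1101 * 0.969 = 1067
40–59: 940 * 0.982 = 923
60–79: 2092 * 0.957 = 2002
80+: 1675 * 0.945 + 2253 * 0.484 = 1583 + 1090 = 2673
Net migration: 80+ + 10 → 2683
Population now: 0–19=486, 20–39=1067, 40–59=923, 60–79=2002, 80+=2683
Period 3.
Births: 1067 * 0.517 = 552
20–39: 486 * 0.969 = 471
40–59: 1067 * 0.982 = 1048
60–79: 923 * 0.957 = 883
80+: 2002 * 0.945 + 2683 * 0.484 = 1892 + 1299 = 3191
Net migration: 80+ + 10 → 3201
Population now: 0–19=552, 20–39=471, 40–59=1048, 60–79=883, 80+=3201

883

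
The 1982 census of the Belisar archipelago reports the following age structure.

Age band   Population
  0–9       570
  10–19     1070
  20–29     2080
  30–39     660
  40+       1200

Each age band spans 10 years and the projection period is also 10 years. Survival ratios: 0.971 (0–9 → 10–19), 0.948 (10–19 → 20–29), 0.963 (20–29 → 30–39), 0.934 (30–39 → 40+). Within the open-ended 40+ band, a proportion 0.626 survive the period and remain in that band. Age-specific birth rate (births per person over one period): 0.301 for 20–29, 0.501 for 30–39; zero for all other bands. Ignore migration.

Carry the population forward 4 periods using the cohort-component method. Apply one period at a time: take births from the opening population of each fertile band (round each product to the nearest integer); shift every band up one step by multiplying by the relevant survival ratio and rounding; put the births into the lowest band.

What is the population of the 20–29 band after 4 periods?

Call the bands 1 to 5, youngest first.
— Period 1 —
Births: 2080 * 0.301 = 626, 660 * 0.501 = 331 → 957
Band 2: 570 * 0.971 = 553
Band 3: 1070 * 0.948 = 1014
Band 4: 2080 * 0.963 = 2003
Band 5: 660 * 0.934 + 1200 * 0.626 = 616 + 751 = 1367
Population now: 0–9=957, 10–19=553, 20–29=1014, 30–39=2003, 40+=1367
— Period 2 —
Births: 1014 * 0.301 = 305, 2003 * 0.501 = 1004 → 1309
Band 2: 957 * 0.971 = 929
Band 3: 553 * 0.948 = 524
Band 4: 1014 * 0.963 = 976
Band 5: 2003 * 0.934 + 1367 * 0.626 = 1871 + 856 = 2727
Population now: 0–9=1309, 10–19=929, 20–29=524, 30–39=976, 40+=2727
— Period 3 —
Births: 524 * 0.301 = 158, 976 * 0.501 = 489 → 647
Band 2: 1309 * 0.971 = 1271
Band 3: 929 * 0.948 = 881
Band 4: 524 * 0.963 = 505
Band 5: 976 * 0.934 + 2727 * 0.626 = 912 + 1707 = 2619
Population now: 0–9=647, 10–19=1271, 20–29=881, 30–39=505, 40+=2619
— Period 4 —
Births: 881 * 0.301 = 265, 505 * 0.501 = 253 → 518
Band 2: 647 * 0.971 = 628
Band 3: 1271 * 0.948 = 1205
Band 4: 881 * 0.963 = 848
Band 5: 505 * 0.934 + 2619 * 0.626 = 472 + 1639 = 2111
Population now: 0–9=518, 10–19=628, 20–29=1205, 30–39=848, 40+=2111

1205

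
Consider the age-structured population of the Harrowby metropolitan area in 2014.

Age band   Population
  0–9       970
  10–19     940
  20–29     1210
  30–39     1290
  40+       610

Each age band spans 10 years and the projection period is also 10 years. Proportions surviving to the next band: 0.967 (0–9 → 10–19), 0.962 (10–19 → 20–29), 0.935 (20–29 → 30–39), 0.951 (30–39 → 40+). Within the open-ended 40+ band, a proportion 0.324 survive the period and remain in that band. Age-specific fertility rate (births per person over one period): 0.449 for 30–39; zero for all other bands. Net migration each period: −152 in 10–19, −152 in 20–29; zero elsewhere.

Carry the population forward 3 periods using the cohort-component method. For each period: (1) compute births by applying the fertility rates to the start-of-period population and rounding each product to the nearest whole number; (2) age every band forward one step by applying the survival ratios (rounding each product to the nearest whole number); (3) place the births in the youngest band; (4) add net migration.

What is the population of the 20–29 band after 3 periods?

Period 1:
Births: 1290 × 0.449 = 579
10–19: 970 × 0.967 = 938
20–29: 940 × 0.962 = 904
30–39: 1210 × 0.935 = 1131
40+: 1290 × 0.951 + 610 × 0.324 = 1227 + 198 = 1425
Net migration: 10–19 − 152 → 786; 20–29 − 152 → 752
Giving 579 / 786 / 752 / 1131 / 1425.
Period 2:
Births: 1131 × 0.449 = 508
10–19: 579 × 0.967 = 560
20–29: 786 × 0.962 = 756
30–39: 752 × 0.935 = 703
40+: 1131 × 0.951 + 1425 × 0.324 = 1076 + 462 = 1538
Net migration: 10–19 − 152 → 408; 20–29 − 152 → 604
Giving 508 / 408 / 604 / 703 / 1538.
Period 3:
Births: 703 × 0.449 = 316
10–19: 508 × 0.967 = 491
20–29: 408 × 0.962 = 392
30–39: 604 × 0.935 = 565
40+: 703 × 0.951 + 1538 × 0.324 = 669 + 498 = 1167
Net migration: 10–19 − 152 → 339; 20–29 − 152 → 240
Giving 316 / 339 / 240 / 565 / 1167.

240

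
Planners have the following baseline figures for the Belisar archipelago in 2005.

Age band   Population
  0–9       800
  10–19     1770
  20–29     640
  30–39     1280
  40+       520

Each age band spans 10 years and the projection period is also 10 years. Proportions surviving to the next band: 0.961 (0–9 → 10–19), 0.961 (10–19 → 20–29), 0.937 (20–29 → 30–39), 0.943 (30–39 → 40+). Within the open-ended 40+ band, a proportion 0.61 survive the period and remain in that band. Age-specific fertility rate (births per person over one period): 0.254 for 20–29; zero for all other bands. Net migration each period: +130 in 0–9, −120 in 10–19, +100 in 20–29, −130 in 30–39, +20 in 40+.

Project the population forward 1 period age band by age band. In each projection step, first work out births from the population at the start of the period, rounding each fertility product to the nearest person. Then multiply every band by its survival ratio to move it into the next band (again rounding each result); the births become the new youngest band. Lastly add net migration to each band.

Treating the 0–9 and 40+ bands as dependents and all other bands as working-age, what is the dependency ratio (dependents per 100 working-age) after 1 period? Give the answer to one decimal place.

Let group 1 be 0–9 through group 5 = 40+.
— Period 1 —
Births: 640 * 0.254 = 163
Group 2: 800 * 0.961 = 769
Group 3: 1770 * 0.961 = 1701
Group 4: 640 * 0.937 = 600
Group 5: 1280 * 0.943 + 520 * 0.61 = 1207 + 317 = 1524
Net migration: Group 1 + 130 → 293; Group 2 − 120 → 649; Group 3 + 100 → 1801; Group 4 − 130 → 470; Group 5 + 20 → 1544
End of period: [293, 649, 1801, 470, 1544]
Dependents (band 0–9 + band 40+) = 293 + 1544 = 1837; working-age = 2920; ratio = 1837/2920 × 100 = 62.9

62.9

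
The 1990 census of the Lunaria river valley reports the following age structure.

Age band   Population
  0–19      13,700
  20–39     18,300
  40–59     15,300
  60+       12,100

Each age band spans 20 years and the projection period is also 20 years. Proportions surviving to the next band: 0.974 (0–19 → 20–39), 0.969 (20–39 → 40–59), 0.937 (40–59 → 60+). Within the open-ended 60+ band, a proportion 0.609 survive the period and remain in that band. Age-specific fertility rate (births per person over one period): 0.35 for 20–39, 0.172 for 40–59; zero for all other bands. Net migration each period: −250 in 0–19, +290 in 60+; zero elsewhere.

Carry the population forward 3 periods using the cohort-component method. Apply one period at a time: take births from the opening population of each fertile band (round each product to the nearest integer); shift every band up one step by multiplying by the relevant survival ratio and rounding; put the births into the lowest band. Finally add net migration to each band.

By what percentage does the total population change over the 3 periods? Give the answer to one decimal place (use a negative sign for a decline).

Numbering the groups 1..4 from youngest to oldest:
— Period 1 —
Births: 18300 * 0.35 = 6405 ; 15300 * 0.172 = 2632 → total 9037
Group 2: 13700 * 0.974 = 13344
Group 3: 18300 * 0.969 = 17733
Group 4: 15300 * 0.937 + 12100 * 0.609 = 14336 + 7369 = 21705
Net migration: Group 1 − 250 → 8787; Group 4 + 290 → 21995
Giving 8787 / 13344 / 17733 / 21995.
— Period 2 —
Births: 13344 * 0.35 = 4670 ; 17733 * 0.172 = 3050 → total 7720
Group 2: 8787 * 0.974 = 8559
Group 3: 13344 * 0.969 = 12930
Group 4: 17733 * 0.937 + 21995 * 0.609 = 16616 + 13395 = 30011
Net migration: Group 1 − 250 → 7470; Group 4 + 290 → 30301
Giving 7470 / 8559 / 12930 / 30301.
— Period 3 —
Births: 8559 * 0.35 = 2996 ; 12930 * 0.172 = 2224 → total 5220
Group 2: 7470 * 0.974 = 7276
Group 3: 8559 * 0.969 = 8294
Group 4: 12930 * 0.937 + 30301 * 0.609 = 12115 + 18453 = 30568
Net migration: Group 1 − 250 → 4970; Group 4 + 290 → 30858
Giving 4970 / 7276 / 8294 / 30858.
Total: 59400 → 51398; change = -8002; percentage change = -13.5%

-13.5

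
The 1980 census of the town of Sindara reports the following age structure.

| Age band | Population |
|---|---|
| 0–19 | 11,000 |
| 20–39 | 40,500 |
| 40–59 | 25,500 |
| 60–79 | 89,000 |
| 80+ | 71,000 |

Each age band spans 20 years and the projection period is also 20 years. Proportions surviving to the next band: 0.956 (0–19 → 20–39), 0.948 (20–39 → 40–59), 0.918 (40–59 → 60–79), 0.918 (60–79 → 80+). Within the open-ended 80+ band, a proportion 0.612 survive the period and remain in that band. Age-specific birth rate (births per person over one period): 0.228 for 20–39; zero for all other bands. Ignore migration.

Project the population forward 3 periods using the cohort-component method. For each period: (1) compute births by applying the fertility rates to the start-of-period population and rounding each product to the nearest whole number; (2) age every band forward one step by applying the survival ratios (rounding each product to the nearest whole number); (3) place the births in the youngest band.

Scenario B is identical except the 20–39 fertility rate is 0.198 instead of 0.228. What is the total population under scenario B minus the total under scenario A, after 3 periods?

Period 1.
Births: 40500 × 0.228 = 9234
20–39: 11000 × 0.956 = 10516
40–59: 40500 × 0.948 = 38394
60–79: 25500 × 0.918 = 23409
80+: 89000 × 0.918 + 71000 × 0.612 = 81702 + 43452 = 125154
Population now: 0–19=9234, 20–39=10516, 40–59=38394, 60–79=23409, 80+=125154
Period 2.
Births: 10516 × 0.228 = 2398
20–39: 9234 × 0.956 = 8828
40–59: 10516 × 0.948 = 9969
60–79: 38394 × 0.918 = 35246
80+: 23409 × 0.918 + 125154 × 0.612 = 21489 + 76594 = 98083
Population now: 0–19=2398, 20–39=8828, 40–59=9969, 60–79=35246, 80+=98083
Period 3.
Births: 8828 × 0.228 = 2013
20–39: 2398 × 0.956 = 2292
40–59: 8828 × 0.948 = 8369
60–79: 9969 × 0.918 = 9152
80+: 35246 × 0.918 + 98083 × 0.612 = 32356 + 60027 = 92383
Population now: 0–19=2013, 20–39=2292, 40–59=8369, 60–79=9152, 80+=92383
Scenario A total after 3 periods: 114209
Scenario B projection —
Period 1.
Births: 40500 × 0.198 = 8019
20–39: 11000 × 0.956 = 10516
40–59: 40500 × 0.948 = 38394
60–79: 25500 × 0.918 = 23409
80+: 89000 × 0.918 + 71000 × 0.612 = 81702 + 43452 = 125154
Population now: 0–19=8019, 20–39=10516, 40–59=38394, 60–79=23409, 80+=125154
Period 2.
Births: 10516 × 0.198 = 2082
20–39: 8019 × 0.956 = 7666
40–59: 10516 × 0.948 = 9969
60–79: 38394 × 0.918 = 35246
80+: 23409 × 0.918 + 125154 × 0.612 = 21489 + 76594 = 98083
Population now: 0–19=2082, 20–39=7666, 40–59=9969, 60–79=35246, 80+=98083
Period 3.
Births: 7666 × 0.198 = 1518
20–39: 2082 × 0.956 = 1990
40–59: 7666 × 0.948 = 7267
60–79: 9969 × 0.918 = 9152
80+: 35246 × 0.918 + 98083 × 0.612 = 32356 + 60027 = 92383
Population now: 0–19=1518, 20–39=1990, 40–59=7267, 60–79=9152, 80+=92383
Scenario B total after 3 periods: 112310
Difference B − A = 112310 − 114209 = -1899

-1899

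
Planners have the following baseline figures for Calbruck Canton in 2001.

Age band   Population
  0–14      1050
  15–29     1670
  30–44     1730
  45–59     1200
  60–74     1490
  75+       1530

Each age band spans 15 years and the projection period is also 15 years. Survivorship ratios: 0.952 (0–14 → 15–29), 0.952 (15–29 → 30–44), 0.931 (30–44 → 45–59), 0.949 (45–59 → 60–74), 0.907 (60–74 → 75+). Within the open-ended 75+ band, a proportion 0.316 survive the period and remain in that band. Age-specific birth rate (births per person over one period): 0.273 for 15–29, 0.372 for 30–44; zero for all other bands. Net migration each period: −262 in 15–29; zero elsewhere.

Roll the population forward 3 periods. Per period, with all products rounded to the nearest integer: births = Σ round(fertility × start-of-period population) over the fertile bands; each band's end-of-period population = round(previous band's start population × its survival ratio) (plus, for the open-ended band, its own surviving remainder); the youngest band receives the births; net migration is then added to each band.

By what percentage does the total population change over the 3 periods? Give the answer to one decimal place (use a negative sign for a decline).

-34.6

Call the groups 1 to 6, youngest first.
[period 1]
Births: 1670 * 0.273 = 456  |  1730 * 0.372 = 644 → total 1100
Group 2: 1050 * 0.952 = 1000
Group 3: 1670 * 0.952 = 1590
Group 4: 1730 * 0.931 = 1611
Group 5: 1200 * 0.949 = 1139
Group 6: 1490 * 0.907 + 1530 * 0.316 = 1351 + 483 = 1834
Net migration: Group 2 − 262 → 738
→ [1100, 738, 1590, 1611, 1139, 1834]
[period 2]
Births: 738 * 0.273 = 201  |  1590 * 0.372 = 591 → total 792
Group 2: 1100 * 0.952 = 1047
Group 3: 738 * 0.952 = 703
Group 4: 1590 * 0.931 = 1480
Group 5: 1611 * 0.949 = 1529
Group 6: 1139 * 0.907 + 1834 * 0.316 = 1033 + 580 = 1613
Net migration: Group 2 − 262 → 785
→ [792, 785, 703, 1480, 1529, 1613]
[period 3]
Births: 785 * 0.273 = 214  |  703 * 0.372 = 262 → total 476
Group 2: 792 * 0.952 = 754
Group 3: 785 * 0.952 = 747
Group 4: 703 * 0.931 = 654
Group 5: 1480 * 0.949 = 1405
Group 6: 1529 * 0.907 + 1613 * 0.316 = 1387 + 510 = 1897
Net migration: Group 2 − 262 → 492
→ [476, 492, 747, 654, 1405, 1897]
Total: 8670 → 5671; change = -2999; percentage change = -34.6%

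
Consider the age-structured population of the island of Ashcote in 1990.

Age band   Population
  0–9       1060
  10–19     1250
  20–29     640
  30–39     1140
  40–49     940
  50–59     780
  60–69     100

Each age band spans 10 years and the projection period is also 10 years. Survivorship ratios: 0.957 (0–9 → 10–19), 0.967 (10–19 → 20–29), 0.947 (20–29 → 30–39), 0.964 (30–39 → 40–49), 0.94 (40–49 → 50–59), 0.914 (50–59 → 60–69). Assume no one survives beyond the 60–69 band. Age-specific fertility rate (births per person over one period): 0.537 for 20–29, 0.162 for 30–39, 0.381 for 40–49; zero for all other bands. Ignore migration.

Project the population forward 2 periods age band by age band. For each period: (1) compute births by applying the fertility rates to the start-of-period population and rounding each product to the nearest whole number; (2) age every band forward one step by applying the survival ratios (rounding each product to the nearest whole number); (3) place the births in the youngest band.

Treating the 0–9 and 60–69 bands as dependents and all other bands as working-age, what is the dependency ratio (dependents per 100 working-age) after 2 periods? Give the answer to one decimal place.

[period 1]
Births: 640 × 0.537 = 344  |  1140 × 0.162 = 185  |  940 × 0.381 = 358 — total 887
10–19: 1060 × 0.957 = 1014
20–29: 1250 × 0.967 = 1209
30–39: 640 × 0.947 = 606
40–49: 1140 × 0.964 = 1099
50–59: 940 × 0.94 = 884
60–69: 780 × 0.914 = 713
End of period: [887, 1014, 1209, 606, 1099, 884, 713]
[period 2]
Births: 1209 × 0.537 = 649  |  606 × 0.162 = 98  |  1099 × 0.381 = 419 — total 1166
10–19: 887 × 0.957 = 849
20–29: 1014 × 0.967 = 981
30–39: 1209 × 0.947 = 1145
40–49: 606 × 0.964 = 584
50–59: 1099 × 0.94 = 1033
60–69: 884 × 0.914 = 808
End of period: [1166, 849, 981, 1145, 584, 1033, 808]
Dependents (band 0–9 + band 60–69) = 1166 + 808 = 1974; working-age = 4592; ratio = 1974/4592 × 100 = 43.0

43.0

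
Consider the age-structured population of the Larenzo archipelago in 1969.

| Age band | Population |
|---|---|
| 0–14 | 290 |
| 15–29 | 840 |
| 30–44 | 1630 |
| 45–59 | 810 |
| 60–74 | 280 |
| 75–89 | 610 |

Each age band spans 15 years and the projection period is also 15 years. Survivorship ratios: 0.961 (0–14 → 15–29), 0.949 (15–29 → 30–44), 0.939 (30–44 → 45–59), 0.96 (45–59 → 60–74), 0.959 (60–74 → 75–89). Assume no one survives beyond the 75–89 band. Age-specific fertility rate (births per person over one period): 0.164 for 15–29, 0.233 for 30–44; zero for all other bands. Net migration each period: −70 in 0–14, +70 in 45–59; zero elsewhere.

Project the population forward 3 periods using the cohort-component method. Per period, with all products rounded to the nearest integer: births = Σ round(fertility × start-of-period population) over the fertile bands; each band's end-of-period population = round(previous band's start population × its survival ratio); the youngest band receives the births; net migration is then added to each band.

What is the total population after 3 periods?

3206

Period 1.
Births: 840 × 0.164 = 138, 1630 × 0.233 = 380 — total 518
15–29: 290 × 0.961 = 279
30–44: 840 × 0.949 = 797
45–59: 1630 × 0.939 = 1531
60–74: 810 × 0.96 = 778
75–89: 280 × 0.959 = 269
Net migration: 0–14 − 70 → 448; 45–59 + 70 → 1601
End of period: [448, 279, 797, 1601, 778, 269]
Period 2.
Births: 279 × 0.164 = 46, 797 × 0.233 = 186 — total 232
15–29: 448 × 0.961 = 431
30–44: 279 × 0.949 = 265
45–59: 797 × 0.939 = 748
60–74: 1601 × 0.96 = 1537
75–89: 778 × 0.959 = 746
Net migration: 0–14 − 70 → 162; 45–59 + 70 → 818
End of period: [162, 431, 265, 818, 1537, 746]
Period 3.
Births: 431 × 0.164 = 71, 265 × 0.233 = 62 — total 133
15–29: 162 × 0.961 = 156
30–44: 431 × 0.949 = 409
45–59: 265 × 0.939 = 249
60–74: 818 × 0.96 = 785
75–89: 1537 × 0.959 = 1474
Net migration: 0–14 − 70 → 63; 45–59 + 70 → 319
End of period: [63, 156, 409, 319, 785, 1474]
Total after period 3: 63 + 156 + 409 + 319 + 785 + 1474 = 3206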